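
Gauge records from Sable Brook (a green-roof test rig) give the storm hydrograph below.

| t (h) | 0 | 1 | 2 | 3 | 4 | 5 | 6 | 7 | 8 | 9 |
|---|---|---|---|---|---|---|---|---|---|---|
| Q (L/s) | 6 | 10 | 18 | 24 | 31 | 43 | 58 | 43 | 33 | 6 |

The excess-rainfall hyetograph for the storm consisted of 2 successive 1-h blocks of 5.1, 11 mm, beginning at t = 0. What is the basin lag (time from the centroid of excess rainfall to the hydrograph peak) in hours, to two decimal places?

Centroid of excess rainfall: t_c = Σ P_i·t̄_i / ΣP_i = 1.1832 h (block centres at 0.5, 1.5 h).
Hydrograph peak occurs at t = 6 h, so basin lag t_L = 6 − 1.1832 = 4.82 h.

t_L ≈ 4.82 h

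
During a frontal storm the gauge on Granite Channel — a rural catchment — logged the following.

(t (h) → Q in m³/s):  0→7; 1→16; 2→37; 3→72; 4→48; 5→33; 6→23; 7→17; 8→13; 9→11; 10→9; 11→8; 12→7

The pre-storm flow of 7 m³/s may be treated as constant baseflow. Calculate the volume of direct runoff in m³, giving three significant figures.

V ≈ 7.56 × 10^5 m³

Direct-runoff ordinates (Q − Q_b): 0.0, 9.0, 30.0, 65.0, 41.0, 26.0, 16.0, 10.0, 6.0, 4.0, 2.0, 1.0, 0.0 m³/s.
ΣQ_DR = 210.0 m³/s.
With Δt = 1 h = 3600 s, V = ΣQ_DR · Δt = 210.0 × 3600 = 7.56 × 10^5 m³.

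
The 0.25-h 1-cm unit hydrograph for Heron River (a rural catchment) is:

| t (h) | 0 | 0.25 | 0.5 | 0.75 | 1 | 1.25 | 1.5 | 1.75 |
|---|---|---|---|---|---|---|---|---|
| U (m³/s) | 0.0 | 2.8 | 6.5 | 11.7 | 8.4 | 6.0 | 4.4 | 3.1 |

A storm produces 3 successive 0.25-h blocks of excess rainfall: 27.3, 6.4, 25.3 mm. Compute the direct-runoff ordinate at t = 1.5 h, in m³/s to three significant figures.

By discrete convolution, Q_j = Σ (P_i / 10 mm) · U_{j−i}.
At t = 1.5 h (j=6): Q = (27.3/10)·4.4 + (6.4/10)·6.0 + (25.3/10)·8.4 = 37.1 m³/s.

Q ≈ 37.1 m³/s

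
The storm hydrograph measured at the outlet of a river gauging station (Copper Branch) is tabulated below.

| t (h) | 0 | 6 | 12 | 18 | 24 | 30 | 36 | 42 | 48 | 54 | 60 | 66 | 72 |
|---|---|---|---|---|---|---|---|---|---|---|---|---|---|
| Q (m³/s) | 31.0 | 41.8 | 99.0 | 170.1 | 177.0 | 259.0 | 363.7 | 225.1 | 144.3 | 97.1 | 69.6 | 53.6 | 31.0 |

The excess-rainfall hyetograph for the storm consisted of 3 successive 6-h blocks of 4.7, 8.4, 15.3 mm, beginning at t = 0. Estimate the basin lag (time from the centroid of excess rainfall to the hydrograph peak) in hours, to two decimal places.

Centroid of excess rainfall: t_c = Σ P_i·t̄_i / ΣP_i = 11.2394 h (block centres at 3, 9, 15 h).
Hydrograph peak occurs at t = 36 h, so basin lag t_L = 36 − 11.2394 = 24.76 h.

t_L ≈ 24.76 h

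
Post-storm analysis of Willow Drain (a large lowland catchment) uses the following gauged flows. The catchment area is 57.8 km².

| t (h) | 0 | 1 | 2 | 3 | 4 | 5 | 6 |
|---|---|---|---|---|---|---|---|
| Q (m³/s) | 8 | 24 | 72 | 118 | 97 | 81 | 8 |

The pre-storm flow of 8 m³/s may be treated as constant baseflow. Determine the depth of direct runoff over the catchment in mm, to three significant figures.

Direct runoff: 0.0, 16.0, 64.0, 110.0, 89.0, 73.0, 0.0 m³/s; ΣQ_DR = 352.0 m³/s.
V = ΣQ_DR · Δt = 352.0 × 3600 s = 1.267 × 10^6 m³.
Over A = 57.8 km², depth = V / A = 21.9 mm.

d ≈ 21.9 mm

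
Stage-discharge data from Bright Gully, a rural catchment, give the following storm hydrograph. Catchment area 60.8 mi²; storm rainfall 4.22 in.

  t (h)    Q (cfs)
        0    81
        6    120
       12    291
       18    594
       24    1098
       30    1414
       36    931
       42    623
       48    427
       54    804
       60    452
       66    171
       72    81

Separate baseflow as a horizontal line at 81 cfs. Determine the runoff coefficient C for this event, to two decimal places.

C ≈ 0.22

ΣQ_DR = 6034 cfs; V = ΣQ_DR·Δt = 1.303 × 10^8 ft³.
Runoff depth d = V / A = 0.9227 in.
C = d / P = 0.9227 / 4.22 = 0.22.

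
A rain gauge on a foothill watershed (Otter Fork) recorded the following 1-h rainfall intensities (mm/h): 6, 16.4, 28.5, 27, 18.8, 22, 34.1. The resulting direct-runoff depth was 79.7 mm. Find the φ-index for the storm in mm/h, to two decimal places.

φ ≈ 11.18 mm/h

Only the 6 blocks with intensity above φ contribute runoff: 16.4, 28.5, 27, 18.8, 22, 34.1 mm/h.
Σ(I−φ)·Δt = d  ⇒  (16.4+28.5+27+18.8+22+34.1 − 6φ)·1 = 79.7
φ = (146.8 − 79.7/1) / 6 = 11.18 mm/h.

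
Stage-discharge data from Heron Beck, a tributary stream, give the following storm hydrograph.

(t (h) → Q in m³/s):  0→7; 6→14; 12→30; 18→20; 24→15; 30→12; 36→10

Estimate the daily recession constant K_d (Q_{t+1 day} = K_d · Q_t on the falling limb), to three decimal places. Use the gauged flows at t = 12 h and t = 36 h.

K_d ≈ 0.333

Between t = 12 h and t = 36 h the flow falls from 30 to 10 m³/s over 4×6 h = 24 h.
Per-interval ratio K = (10/30)^(1/4) = 0.7598; K_d = K^(24/6) = 0.333.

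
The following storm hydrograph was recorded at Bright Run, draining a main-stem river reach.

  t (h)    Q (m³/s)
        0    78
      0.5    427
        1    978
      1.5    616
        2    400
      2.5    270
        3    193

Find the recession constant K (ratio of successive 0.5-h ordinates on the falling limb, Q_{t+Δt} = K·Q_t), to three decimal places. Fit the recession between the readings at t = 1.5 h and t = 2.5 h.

Using the recession-limb readings at t = 1.5 h and t = 2.5 h: Q falls from 616 to 270 m³/s over 2 intervals.
K = (Q₂/Q₁)^(1/2) = (270/616)^(1/2) = 0.662.

K ≈ 0.662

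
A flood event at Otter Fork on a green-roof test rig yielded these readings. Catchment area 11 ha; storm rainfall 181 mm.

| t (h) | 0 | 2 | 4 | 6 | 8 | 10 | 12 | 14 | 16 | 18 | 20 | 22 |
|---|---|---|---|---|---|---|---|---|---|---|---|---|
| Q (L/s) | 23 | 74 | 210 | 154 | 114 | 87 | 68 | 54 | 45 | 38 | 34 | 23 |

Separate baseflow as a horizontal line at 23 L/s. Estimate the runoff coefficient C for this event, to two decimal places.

ΣQ_DR = 648.0 L/s; V = ΣQ_DR·Δt = 4.666 × 10^6 L.
Runoff depth d = V / A = 42.41 mm.
C = d / P = 42.41 / 181 = 0.23.

C ≈ 0.23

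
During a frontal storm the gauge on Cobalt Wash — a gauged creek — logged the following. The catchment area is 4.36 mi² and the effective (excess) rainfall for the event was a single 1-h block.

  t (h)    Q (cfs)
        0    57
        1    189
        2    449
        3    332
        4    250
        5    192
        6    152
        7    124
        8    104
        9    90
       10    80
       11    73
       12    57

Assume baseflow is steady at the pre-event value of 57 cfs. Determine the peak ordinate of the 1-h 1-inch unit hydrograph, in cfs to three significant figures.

U_p ≈ 783 cfs

Direct runoff: 0.0, 132.0, 392.0, 275.0, 193.0, 135.0, 95.0, 67.0, 47.0, 33.0, 23.0, 16.0, 0.0 cfs; ΣQ_DR = 1408 cfs, peak = 392.0 cfs.
Runoff depth d = ΣQ_DR·Δt / A = 1408 × 3600 / (4.36 mi²) = 0.5004 in.
The 1-inch UH is the DRH scaled by (1 in)/d, so U_p = 392.0 × 1/0.5004 = 783 cfs.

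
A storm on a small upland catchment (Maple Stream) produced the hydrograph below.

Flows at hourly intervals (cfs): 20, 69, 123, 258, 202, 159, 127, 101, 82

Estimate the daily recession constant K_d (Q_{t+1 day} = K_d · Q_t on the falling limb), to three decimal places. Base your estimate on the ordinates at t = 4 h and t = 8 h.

Between t = 4 h and t = 8 h the flow falls from 202 to 82 cfs over 4×1 h = 4 h.
Per-interval ratio K = (82/202)^(1/4) = 0.7982; K_d = K^(24/1) = 0.004.

K_d ≈ 0.004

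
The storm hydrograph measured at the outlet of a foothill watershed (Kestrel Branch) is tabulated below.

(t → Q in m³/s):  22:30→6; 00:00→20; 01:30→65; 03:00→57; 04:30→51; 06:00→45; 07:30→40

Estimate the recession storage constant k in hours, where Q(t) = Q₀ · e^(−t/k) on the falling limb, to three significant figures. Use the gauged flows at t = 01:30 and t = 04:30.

k ≈ 12.4 h

On the falling limb, Q drops from 65 to 51 m³/s between t = 01:30 and t = 04:30 (Δt = 3 h).
k = −Δt / ln(Q₂/Q₁) = −3 / ln(51/65) = 12.4 h.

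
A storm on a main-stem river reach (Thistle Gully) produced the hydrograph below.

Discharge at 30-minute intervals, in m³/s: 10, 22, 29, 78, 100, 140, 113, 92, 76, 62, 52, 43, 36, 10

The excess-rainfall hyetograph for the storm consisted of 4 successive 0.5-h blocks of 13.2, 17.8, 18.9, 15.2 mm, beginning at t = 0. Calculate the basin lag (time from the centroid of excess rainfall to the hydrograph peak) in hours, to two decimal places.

Centroid of excess rainfall: t_c = Σ P_i·t̄_i / ΣP_i = 1.0273 h (block centres at 0.25, 0.75, 1.25, 1.75 h).
Hydrograph peak occurs at t = 2.5 h, so basin lag t_L = 2.5 − 1.0273 = 1.47 h.

t_L ≈ 1.47 h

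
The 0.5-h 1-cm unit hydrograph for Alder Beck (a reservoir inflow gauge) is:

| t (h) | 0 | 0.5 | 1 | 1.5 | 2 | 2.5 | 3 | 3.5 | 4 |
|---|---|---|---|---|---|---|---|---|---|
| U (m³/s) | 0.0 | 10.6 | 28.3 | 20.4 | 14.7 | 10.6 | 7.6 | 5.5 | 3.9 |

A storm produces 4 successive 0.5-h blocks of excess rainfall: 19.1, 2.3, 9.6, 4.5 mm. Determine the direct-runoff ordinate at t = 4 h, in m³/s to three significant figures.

By discrete convolution, Q_j = Σ (P_i / 10 mm) · U_{j−i}.
At t = 4 h (j=8): Q = (19.1/10)·3.9 + (2.3/10)·5.5 + (9.6/10)·7.6 + (4.5/10)·10.6 = 20.8 m³/s.

Q ≈ 20.8 m³/s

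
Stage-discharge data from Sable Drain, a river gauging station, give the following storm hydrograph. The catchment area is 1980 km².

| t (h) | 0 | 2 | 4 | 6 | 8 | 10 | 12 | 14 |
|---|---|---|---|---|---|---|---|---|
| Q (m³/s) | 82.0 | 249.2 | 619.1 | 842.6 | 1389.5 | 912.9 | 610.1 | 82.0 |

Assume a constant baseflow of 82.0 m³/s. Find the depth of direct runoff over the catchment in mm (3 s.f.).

Direct runoff: 0.0, 167.2, 537.1, 760.6, 1307.5, 830.9, 528.1, 0.0 m³/s; ΣQ_DR = 4131 m³/s.
V = ΣQ_DR · Δt = 4131 × 7200 s = 2.975 × 10^7 m³.
Over A = 1980 km², depth = V / A = 15.0 mm.

d ≈ 15.0 mm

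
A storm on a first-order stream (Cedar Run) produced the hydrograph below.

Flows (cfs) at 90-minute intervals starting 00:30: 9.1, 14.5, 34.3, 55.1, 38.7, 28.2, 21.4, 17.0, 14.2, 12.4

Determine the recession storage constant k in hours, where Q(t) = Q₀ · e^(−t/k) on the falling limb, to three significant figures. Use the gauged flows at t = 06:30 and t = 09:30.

On the falling limb, Q drops from 38.7 to 21.4 cfs between t = 06:30 and t = 09:30 (Δt = 3 h).
k = −Δt / ln(Q₂/Q₁) = −3 / ln(21.4/38.7) = 5.06 h.

k ≈ 5.06 h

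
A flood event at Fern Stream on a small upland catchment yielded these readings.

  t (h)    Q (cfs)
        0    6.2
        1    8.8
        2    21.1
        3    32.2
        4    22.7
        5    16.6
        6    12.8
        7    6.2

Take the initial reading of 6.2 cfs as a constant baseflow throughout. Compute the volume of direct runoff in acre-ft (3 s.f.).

Direct-runoff ordinates (Q − Q_b): 0.0, 2.6, 14.9, 26.0, 16.5, 10.4, 6.6, 0.0 cfs.
ΣQ_DR = 77.00 cfs.
With Δt = 1 h = 3600 s, V = ΣQ_DR · Δt = 77.00 × 3600 = 2.77 × 10^5 ft³ = 6.36 acre-ft.

V ≈ 6.36 acre-ft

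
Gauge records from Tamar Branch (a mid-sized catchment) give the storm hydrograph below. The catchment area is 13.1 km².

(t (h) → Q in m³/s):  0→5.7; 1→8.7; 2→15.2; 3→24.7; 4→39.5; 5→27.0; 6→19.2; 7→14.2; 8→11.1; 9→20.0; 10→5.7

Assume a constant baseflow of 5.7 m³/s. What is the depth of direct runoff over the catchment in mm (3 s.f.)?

d ≈ 35.3 mm

Direct runoff: 0.0, 3.0, 9.5, 19.0, 33.8, 21.3, 13.5, 8.5, 5.4, 14.3, 0.0 m³/s; ΣQ_DR = 128.3 m³/s.
V = ΣQ_DR · Δt = 128.3 × 3600 s = 4.619 × 10^5 m³.
Over A = 13.1 km², depth = V / A = 35.3 mm.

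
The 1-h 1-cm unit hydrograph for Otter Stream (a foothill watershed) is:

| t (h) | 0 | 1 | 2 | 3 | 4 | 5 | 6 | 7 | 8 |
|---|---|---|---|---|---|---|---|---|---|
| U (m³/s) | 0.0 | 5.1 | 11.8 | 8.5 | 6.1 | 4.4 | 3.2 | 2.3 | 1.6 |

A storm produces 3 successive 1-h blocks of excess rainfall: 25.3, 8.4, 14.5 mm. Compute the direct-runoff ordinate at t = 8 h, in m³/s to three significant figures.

By discrete convolution, Q_j = Σ (P_i / 10 mm) · U_{j−i}.
At t = 8 h (j=8): Q = (25.3/10)·1.6 + (8.4/10)·2.3 + (14.5/10)·3.2 = 10.6 m³/s.

Q ≈ 10.6 m³/s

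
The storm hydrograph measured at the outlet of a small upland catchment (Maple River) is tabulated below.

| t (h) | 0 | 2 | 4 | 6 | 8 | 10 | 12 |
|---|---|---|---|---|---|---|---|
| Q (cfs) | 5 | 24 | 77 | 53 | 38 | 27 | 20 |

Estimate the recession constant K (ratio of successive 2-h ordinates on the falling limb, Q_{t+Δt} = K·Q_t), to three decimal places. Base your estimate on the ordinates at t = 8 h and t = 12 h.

Using the recession-limb readings at t = 8 h and t = 12 h: Q falls from 38 to 20 cfs over 2 intervals.
K = (Q₂/Q₁)^(1/2) = (20/38)^(1/2) = 0.725.

K ≈ 0.725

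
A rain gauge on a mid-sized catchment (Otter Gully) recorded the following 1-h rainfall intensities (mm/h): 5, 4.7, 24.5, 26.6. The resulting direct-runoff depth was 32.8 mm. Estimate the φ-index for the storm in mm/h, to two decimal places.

Only the 2 blocks with intensity above φ contribute runoff: 24.5, 26.6 mm/h.
Σ(I−φ)·Δt = d  ⇒  (24.5+26.6 − 2φ)·1 = 32.8
φ = (51.10 − 32.8/1) / 2 = 9.15 mm/h.

φ ≈ 9.15 mm/h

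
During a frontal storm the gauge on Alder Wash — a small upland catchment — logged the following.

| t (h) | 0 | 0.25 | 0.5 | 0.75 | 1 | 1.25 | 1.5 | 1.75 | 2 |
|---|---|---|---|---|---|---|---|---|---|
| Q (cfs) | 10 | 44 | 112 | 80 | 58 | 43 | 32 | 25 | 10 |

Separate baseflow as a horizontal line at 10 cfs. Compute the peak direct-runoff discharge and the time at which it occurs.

Subtracting baseflow gives direct-runoff ordinates: 0.0, 34.0, 102.0, 70.0, 48.0, 33.0, 22.0, 15.0, 0.0 cfs.
The maximum is 102.0 cfs, occurring at the reading for t = 0.5 h.

Q_p = 102.0 cfs at t = 0.5 h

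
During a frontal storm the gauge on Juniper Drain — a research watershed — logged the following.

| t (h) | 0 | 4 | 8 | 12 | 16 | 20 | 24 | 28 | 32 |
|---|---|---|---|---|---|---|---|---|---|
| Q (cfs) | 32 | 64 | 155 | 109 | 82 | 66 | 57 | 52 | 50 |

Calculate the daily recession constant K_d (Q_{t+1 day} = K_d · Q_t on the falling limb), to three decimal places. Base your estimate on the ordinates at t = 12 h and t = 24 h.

K_d ≈ 0.273

Between t = 12 h and t = 24 h the flow falls from 109 to 57 cfs over 3×4 h = 12 h.
Per-interval ratio K = (57/109)^(1/3) = 0.8057; K_d = K^(24/4) = 0.273.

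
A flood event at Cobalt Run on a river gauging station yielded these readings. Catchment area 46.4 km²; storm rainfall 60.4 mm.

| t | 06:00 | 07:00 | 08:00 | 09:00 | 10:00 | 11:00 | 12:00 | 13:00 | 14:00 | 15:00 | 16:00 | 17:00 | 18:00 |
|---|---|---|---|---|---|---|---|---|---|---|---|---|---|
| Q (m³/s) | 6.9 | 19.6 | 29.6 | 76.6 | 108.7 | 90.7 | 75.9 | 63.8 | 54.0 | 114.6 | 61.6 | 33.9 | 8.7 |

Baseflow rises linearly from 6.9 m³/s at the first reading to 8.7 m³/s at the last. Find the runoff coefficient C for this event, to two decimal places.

ΣQ_DR = 643.2 m³/s; V = ΣQ_DR·Δt = 2.316 × 10^6 m³.
Runoff depth d = V / A = 49.90 mm.
C = d / P = 49.90 / 60.4 = 0.83.

C ≈ 0.83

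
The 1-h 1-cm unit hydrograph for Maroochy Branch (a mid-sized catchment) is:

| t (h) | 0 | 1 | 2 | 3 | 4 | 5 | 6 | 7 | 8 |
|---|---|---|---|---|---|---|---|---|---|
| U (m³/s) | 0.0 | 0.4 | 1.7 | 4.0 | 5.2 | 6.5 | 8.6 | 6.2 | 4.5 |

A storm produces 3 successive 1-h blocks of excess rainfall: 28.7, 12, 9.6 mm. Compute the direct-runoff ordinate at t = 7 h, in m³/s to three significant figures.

By discrete convolution, Q_j = Σ (P_i / 10 mm) · U_{j−i}.
At t = 7 h (j=7): Q = (28.7/10)·6.2 + (12/10)·8.6 + (9.6/10)·6.5 = 34.4 m³/s.

Q ≈ 34.4 m³/s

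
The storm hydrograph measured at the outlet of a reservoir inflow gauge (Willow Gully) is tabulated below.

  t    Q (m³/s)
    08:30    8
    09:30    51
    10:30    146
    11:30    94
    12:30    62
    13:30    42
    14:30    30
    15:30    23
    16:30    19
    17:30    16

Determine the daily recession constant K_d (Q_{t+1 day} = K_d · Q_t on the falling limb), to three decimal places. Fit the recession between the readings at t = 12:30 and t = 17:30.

Between t = 12:30 and t = 17:30 the flow falls from 62 to 16 m³/s over 5×1 h = 5 h.
Per-interval ratio K = (16/62)^(1/5) = 0.7627; K_d = K^(24/1) = 0.002.

K_d ≈ 0.002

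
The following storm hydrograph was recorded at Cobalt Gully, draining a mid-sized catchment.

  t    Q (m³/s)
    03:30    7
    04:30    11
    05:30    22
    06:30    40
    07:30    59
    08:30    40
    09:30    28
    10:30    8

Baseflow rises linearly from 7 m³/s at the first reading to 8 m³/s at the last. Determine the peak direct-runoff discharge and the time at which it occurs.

Q_p = 51.43 m³/s at t = 07:30

Subtracting baseflow gives direct-runoff ordinates: 0.00, 3.86, 14.71, 32.57, 51.43, 32.29, 20.14, 0.00 m³/s.
The maximum is 51.43 m³/s, occurring at the reading for t = 07:30.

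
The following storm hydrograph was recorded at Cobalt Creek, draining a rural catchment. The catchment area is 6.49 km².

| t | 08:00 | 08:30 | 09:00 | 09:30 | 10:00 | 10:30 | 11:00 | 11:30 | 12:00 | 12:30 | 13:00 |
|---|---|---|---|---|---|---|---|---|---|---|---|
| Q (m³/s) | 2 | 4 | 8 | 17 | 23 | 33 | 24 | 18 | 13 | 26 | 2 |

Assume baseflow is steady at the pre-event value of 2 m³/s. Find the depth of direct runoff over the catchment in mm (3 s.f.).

d ≈ 41.0 mm

Direct runoff: 0.0, 2.0, 6.0, 15.0, 21.0, 31.0, 22.0, 16.0, 11.0, 24.0, 0.0 m³/s; ΣQ_DR = 148.0 m³/s.
V = ΣQ_DR · Δt = 148.0 × 1800 s = 2.664 × 10^5 m³.
Over A = 6.49 km², depth = V / A = 41.0 mm.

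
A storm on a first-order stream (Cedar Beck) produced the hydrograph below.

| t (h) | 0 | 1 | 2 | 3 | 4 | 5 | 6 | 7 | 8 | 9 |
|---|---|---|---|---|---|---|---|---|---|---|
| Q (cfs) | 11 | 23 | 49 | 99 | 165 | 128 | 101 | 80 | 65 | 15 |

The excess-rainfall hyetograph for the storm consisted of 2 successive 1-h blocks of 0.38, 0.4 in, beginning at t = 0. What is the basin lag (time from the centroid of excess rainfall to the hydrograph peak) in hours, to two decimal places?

t_L ≈ 2.99 h

Centroid of excess rainfall: t_c = Σ P_i·t̄_i / ΣP_i = 1.0128 h (block centres at 0.5, 1.5 h).
Hydrograph peak occurs at t = 4 h, so basin lag t_L = 4 − 1.0128 = 2.99 h.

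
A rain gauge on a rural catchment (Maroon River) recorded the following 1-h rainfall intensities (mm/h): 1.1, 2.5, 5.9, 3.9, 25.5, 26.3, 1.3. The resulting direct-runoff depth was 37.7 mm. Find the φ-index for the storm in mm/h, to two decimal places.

Only the 2 blocks with intensity above φ contribute runoff: 25.5, 26.3 mm/h.
Σ(I−φ)·Δt = d  ⇒  (25.5+26.3 − 2φ)·1 = 37.7
φ = (51.80 − 37.7/1) / 2 = 7.05 mm/h.

φ ≈ 7.05 mm/h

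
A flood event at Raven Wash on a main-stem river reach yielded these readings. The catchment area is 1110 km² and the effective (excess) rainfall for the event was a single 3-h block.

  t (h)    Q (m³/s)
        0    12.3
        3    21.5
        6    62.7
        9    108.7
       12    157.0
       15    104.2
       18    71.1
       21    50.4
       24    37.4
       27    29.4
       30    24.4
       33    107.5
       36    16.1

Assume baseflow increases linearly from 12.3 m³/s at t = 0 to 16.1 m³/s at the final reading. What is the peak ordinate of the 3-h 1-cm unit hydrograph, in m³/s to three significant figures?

U_p ≈ 239 m³/s

Direct runoff: 0.00, 8.88, 49.77, 95.45, 143.43, 90.32, 56.90, 35.88, 22.57, 14.25, 8.93, 91.72, 0.00 m³/s; ΣQ_DR = 618.1 m³/s, peak = 143.43 m³/s.
Runoff depth d = ΣQ_DR·Δt / A = 618.1 × 10800 / (1110 km²) = 6.014 mm.
The 1-cm UH is the DRH scaled by (10 mm)/d, so U_p = 143.43 × 10/6.014 = 239 m³/s.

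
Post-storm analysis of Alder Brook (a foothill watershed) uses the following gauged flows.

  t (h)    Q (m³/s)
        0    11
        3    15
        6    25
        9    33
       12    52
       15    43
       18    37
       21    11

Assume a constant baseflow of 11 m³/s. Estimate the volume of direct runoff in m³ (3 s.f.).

Direct-runoff ordinates (Q − Q_b): 0.0, 4.0, 14.0, 22.0, 41.0, 32.0, 26.0, 0.0 m³/s.
ΣQ_DR = 139.0 m³/s.
With Δt = 3 h = 10800 s, V = ΣQ_DR · Δt = 139.0 × 10800 = 1.50 × 10^6 m³.

V ≈ 1.50 × 10^6 m³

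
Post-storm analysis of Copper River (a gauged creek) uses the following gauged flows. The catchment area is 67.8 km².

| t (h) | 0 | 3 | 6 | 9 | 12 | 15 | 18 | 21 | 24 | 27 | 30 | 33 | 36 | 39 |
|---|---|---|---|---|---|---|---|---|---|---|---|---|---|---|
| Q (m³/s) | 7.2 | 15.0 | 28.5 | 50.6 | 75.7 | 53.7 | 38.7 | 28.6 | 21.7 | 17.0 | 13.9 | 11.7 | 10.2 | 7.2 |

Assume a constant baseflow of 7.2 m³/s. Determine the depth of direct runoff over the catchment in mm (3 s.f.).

d ≈ 44.4 mm

Direct runoff: 0.0, 7.8, 21.3, 43.4, 68.5, 46.5, 31.5, 21.4, 14.5, 9.8, 6.7, 4.5, 3.0, 0.0 m³/s; ΣQ_DR = 278.9 m³/s.
V = ΣQ_DR · Δt = 278.9 × 10800 s = 3.012 × 10^6 m³.
Over A = 67.8 km², depth = V / A = 44.4 mm.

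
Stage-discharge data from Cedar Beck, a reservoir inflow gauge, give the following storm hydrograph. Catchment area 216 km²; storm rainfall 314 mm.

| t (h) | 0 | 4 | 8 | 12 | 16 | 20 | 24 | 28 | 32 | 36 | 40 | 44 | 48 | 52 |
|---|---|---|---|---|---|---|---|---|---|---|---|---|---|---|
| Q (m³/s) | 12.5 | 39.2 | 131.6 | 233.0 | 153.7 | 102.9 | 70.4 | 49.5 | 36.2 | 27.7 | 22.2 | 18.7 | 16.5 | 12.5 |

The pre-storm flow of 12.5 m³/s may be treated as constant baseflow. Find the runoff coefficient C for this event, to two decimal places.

C ≈ 0.16

ΣQ_DR = 751.6 m³/s; V = ΣQ_DR·Δt = 1.082 × 10^7 m³.
Runoff depth d = V / A = 50.11 mm.
C = d / P = 50.11 / 314 = 0.16.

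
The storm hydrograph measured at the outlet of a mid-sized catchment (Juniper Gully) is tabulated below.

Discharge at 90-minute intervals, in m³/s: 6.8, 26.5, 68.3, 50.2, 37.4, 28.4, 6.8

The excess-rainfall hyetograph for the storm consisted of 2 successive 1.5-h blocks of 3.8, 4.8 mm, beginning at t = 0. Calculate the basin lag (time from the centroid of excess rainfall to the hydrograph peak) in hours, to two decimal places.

Centroid of excess rainfall: t_c = Σ P_i·t̄_i / ΣP_i = 1.5872 h (block centres at 0.75, 2.25 h).
Hydrograph peak occurs at t = 3 h, so basin lag t_L = 3 − 1.5872 = 1.41 h.

t_L ≈ 1.41 h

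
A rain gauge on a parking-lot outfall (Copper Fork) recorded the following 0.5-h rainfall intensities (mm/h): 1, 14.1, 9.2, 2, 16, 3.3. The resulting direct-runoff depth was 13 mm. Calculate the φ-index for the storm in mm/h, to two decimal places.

Only the 3 blocks with intensity above φ contribute runoff: 14.1, 9.2, 16 mm/h.
Σ(I−φ)·Δt = d  ⇒  (14.1+9.2+16 − 3φ)·0.5 = 13
φ = (39.30 − 13/0.5) / 3 = 4.43 mm/h.

φ ≈ 4.43 mm/h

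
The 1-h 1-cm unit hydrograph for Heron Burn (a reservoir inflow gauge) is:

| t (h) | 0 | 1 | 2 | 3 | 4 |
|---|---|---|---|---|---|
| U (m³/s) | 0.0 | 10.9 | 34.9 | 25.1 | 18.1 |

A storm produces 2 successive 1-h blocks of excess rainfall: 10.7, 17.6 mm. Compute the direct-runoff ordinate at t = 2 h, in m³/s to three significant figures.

By discrete convolution, Q_j = Σ (P_i / 10 mm) · U_{j−i}.
At t = 2 h (j=2): Q = (10.7/10)·34.9 + (17.6/10)·10.9 = 56.5 m³/s.

Q ≈ 56.5 m³/s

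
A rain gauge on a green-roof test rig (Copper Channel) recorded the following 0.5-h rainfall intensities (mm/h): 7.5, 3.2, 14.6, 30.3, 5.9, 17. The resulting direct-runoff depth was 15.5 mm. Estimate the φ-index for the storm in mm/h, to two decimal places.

φ ≈ 10.30 mm/h

Only the 3 blocks with intensity above φ contribute runoff: 14.6, 30.3, 17 mm/h.
Σ(I−φ)·Δt = d  ⇒  (14.6+30.3+17 − 3φ)·0.5 = 15.5
φ = (61.90 − 15.5/0.5) / 3 = 10.30 mm/h.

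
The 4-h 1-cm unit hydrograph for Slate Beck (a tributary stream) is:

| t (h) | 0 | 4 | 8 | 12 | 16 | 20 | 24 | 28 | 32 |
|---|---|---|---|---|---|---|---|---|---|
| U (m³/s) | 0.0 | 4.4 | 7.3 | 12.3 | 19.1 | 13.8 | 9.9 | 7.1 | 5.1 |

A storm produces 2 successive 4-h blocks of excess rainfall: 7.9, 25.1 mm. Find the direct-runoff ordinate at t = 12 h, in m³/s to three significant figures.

Q ≈ 28.0 m³/s

By discrete convolution, Q_j = Σ (P_i / 10 mm) · U_{j−i}.
At t = 12 h (j=3): Q = (7.9/10)·12.3 + (25.1/10)·7.3 = 28.0 m³/s.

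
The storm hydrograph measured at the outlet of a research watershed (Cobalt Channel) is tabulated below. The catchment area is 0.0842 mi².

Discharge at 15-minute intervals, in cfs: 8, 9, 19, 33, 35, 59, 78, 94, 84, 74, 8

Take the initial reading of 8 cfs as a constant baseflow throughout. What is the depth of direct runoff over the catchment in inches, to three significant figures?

Direct runoff: 0.0, 1.0, 11.0, 25.0, 27.0, 51.0, 70.0, 86.0, 76.0, 66.0, 0.0 cfs; ΣQ_DR = 413.0 cfs.
V = ΣQ_DR · Δt = 413.0 × 900 s = 3.717 × 10^5 ft³.
Over A = 0.0842 mi², depth = V / A = 1.90 in.

d ≈ 1.90 in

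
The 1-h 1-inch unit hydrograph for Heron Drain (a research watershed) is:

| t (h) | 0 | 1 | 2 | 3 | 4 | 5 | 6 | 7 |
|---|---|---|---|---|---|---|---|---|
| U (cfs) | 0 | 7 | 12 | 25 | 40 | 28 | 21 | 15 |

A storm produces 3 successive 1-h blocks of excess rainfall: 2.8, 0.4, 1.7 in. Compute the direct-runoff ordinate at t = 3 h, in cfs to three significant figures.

Q ≈ 86.7 cfs

By discrete convolution, Q_j = Σ (P_i / 1 in) · U_{j−i}.
At t = 3 h (j=3): Q = (2.8/1)·25 + (0.4/1)·12 + (1.7/1)·7 = 86.7 cfs.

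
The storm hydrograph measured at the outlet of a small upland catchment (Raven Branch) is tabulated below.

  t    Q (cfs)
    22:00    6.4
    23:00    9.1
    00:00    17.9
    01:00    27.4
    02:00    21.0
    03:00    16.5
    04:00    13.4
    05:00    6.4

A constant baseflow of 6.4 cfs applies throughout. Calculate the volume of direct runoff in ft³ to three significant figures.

V ≈ 2.41 × 10^5 ft³

Direct-runoff ordinates (Q − Q_b): 0.0, 2.7, 11.5, 21.0, 14.6, 10.1, 7.0, 0.0 cfs.
ΣQ_DR = 66.90 cfs.
With Δt = 1 h = 3600 s, V = ΣQ_DR · Δt = 66.90 × 3600 = 2.41 × 10^5 ft³.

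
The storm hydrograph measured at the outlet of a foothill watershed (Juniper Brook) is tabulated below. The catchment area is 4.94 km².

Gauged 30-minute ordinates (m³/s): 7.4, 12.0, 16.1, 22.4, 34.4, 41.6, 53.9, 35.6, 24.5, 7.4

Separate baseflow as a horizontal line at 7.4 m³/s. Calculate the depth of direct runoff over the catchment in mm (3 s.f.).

Direct runoff: 0.0, 4.6, 8.7, 15.0, 27.0, 34.2, 46.5, 28.2, 17.1, 0.0 m³/s; ΣQ_DR = 181.3 m³/s.
V = ΣQ_DR · Δt = 181.3 × 1800 s = 3.263 × 10^5 m³.
Over A = 4.94 km², depth = V / A = 66.1 mm.

d ≈ 66.1 mm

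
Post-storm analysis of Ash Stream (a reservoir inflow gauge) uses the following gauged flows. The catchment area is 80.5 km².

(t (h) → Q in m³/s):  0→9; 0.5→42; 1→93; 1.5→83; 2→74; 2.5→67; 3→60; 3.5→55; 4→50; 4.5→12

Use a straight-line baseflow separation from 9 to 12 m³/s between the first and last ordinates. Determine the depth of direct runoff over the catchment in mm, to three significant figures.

d ≈ 9.84 mm

Direct runoff: 0.00, 32.67, 83.33, 73.00, 63.67, 56.33, 49.00, 43.67, 38.33, 0.00 m³/s; ΣQ_DR = 440.0 m³/s.
V = ΣQ_DR · Δt = 440.0 × 1800 s = 7.920 × 10^5 m³.
Over A = 80.5 km², depth = V / A = 9.84 mm.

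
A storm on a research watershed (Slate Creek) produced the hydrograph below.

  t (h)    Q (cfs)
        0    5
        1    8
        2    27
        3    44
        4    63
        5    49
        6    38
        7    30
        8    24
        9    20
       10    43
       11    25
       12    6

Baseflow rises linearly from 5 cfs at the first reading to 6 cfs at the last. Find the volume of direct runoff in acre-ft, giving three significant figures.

Direct-runoff ordinates (Q − Q_b): 0.00, 2.92, 21.83, 38.75, 57.67, 43.58, 32.50, 24.42, 18.33, 14.25, 37.17, 19.08, 0.00 cfs.
ΣQ_DR = 310.5 cfs.
With Δt = 1 h = 3600 s, V = ΣQ_DR · Δt = 310.5 × 3600 = 1.12 × 10^6 ft³ = 25.7 acre-ft.

V ≈ 25.7 acre-ft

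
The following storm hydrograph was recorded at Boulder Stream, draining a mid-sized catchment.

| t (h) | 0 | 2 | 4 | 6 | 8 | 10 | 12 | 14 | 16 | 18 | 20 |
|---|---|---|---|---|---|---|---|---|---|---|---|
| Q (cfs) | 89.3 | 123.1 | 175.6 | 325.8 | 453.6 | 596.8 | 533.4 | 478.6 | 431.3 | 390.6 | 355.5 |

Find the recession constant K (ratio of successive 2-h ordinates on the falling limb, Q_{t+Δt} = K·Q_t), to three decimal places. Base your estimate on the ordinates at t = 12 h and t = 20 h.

Using the recession-limb readings at t = 12 h and t = 20 h: Q falls from 533.4 to 355.5 cfs over 4 intervals.
K = (Q₂/Q₁)^(1/4) = (355.5/533.4)^(1/4) = 0.904.

K ≈ 0.904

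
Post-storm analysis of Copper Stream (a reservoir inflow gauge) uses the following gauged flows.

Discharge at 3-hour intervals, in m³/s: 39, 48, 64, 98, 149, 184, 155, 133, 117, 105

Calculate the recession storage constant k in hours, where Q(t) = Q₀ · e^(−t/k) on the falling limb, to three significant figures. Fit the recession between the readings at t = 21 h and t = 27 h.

On the falling limb, Q drops from 133 to 105 m³/s between t = 21 h and t = 27 h (Δt = 6 h).
k = −Δt / ln(Q₂/Q₁) = −6 / ln(105/133) = 25.4 h.

k ≈ 25.4 h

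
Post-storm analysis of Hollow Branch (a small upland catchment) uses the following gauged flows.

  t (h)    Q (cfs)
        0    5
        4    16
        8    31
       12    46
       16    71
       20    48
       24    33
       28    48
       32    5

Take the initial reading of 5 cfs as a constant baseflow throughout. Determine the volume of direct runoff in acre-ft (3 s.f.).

Direct-runoff ordinates (Q − Q_b): 0.0, 11.0, 26.0, 41.0, 66.0, 43.0, 28.0, 43.0, 0.0 cfs.
ΣQ_DR = 258.0 cfs.
With Δt = 4 h = 14400 s, V = ΣQ_DR · Δt = 258.0 × 14400 = 3.72 × 10^6 ft³ = 85.3 acre-ft.

V ≈ 85.3 acre-ft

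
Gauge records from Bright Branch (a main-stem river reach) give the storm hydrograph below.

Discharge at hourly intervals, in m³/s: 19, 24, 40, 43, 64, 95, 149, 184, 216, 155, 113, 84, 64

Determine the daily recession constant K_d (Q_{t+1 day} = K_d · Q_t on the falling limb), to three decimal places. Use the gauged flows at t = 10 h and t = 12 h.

Between t = 10 h and t = 12 h the flow falls from 113 to 64 m³/s over 2×1 h = 2 h.
Per-interval ratio K = (64/113)^(1/2) = 0.7526; K_d = K^(24/1) = 0.001.

K_d ≈ 0.001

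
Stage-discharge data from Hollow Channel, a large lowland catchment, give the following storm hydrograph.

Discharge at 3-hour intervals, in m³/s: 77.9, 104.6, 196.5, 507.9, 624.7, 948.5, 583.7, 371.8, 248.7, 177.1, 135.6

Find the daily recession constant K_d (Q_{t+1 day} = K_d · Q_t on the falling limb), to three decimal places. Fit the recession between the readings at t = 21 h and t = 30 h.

Between t = 21 h and t = 30 h the flow falls from 371.8 to 135.6 m³/s over 3×3 h = 9 h.
Per-interval ratio K = (135.6/371.8)^(1/3) = 0.7145; K_d = K^(24/3) = 0.068.

K_d ≈ 0.068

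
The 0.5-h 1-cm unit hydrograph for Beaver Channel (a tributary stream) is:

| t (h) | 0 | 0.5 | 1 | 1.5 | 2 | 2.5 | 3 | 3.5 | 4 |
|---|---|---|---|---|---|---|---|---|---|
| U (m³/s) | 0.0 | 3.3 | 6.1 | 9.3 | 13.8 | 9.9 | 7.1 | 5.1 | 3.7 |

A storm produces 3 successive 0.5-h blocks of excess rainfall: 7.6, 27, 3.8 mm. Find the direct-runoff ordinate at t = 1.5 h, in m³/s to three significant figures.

Q ≈ 24.8 m³/s

By discrete convolution, Q_j = Σ (P_i / 10 mm) · U_{j−i}.
At t = 1.5 h (j=3): Q = (7.6/10)·9.3 + (27/10)·6.1 + (3.8/10)·3.3 = 24.8 m³/s.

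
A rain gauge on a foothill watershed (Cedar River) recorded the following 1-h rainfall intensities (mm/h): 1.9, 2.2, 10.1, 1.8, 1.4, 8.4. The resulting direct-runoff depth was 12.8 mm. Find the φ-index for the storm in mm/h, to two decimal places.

φ ≈ 2.85 mm/h

Only the 2 blocks with intensity above φ contribute runoff: 10.1, 8.4 mm/h.
Σ(I−φ)·Δt = d  ⇒  (10.1+8.4 − 2φ)·1 = 12.8
φ = (18.50 − 12.8/1) / 2 = 2.85 mm/h.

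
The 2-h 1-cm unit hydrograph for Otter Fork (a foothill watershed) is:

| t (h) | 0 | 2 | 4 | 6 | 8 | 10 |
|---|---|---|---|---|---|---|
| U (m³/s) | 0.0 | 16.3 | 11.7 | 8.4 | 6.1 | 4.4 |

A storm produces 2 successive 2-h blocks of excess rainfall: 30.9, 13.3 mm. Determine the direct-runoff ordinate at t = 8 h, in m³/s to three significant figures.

By discrete convolution, Q_j = Σ (P_i / 10 mm) · U_{j−i}.
At t = 8 h (j=4): Q = (30.9/10)·6.1 + (13.3/10)·8.4 = 30.0 m³/s.

Q ≈ 30.0 m³/s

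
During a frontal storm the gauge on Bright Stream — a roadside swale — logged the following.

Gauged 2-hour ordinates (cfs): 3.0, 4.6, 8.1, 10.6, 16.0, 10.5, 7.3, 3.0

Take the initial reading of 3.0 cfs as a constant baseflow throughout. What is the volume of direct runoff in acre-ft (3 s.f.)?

Direct-runoff ordinates (Q − Q_b): 0.0, 1.6, 5.1, 7.6, 13.0, 7.5, 4.3, 0.0 cfs.
ΣQ_DR = 39.10 cfs.
With Δt = 2 h = 7200 s, V = ΣQ_DR · Δt = 39.10 × 7200 = 2.82 × 10^5 ft³ = 6.46 acre-ft.

V ≈ 6.46 acre-ft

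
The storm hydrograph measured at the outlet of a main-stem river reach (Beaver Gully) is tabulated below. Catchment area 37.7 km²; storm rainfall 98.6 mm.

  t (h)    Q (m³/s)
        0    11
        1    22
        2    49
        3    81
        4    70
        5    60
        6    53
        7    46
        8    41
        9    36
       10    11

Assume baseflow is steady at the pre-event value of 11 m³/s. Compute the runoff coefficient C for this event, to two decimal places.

ΣQ_DR = 359.0 m³/s; V = ΣQ_DR·Δt = 1.292 × 10^6 m³.
Runoff depth d = V / A = 34.28 mm.
C = d / P = 34.28 / 98.6 = 0.35.

C ≈ 0.35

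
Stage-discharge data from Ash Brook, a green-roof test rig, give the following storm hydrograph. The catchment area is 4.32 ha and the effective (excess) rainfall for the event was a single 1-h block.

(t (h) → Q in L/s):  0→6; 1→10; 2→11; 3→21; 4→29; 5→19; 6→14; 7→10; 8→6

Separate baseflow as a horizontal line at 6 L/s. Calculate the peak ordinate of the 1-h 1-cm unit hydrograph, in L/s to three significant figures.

Direct runoff: 0.0, 4.0, 5.0, 15.0, 23.0, 13.0, 8.0, 4.0, 0.0 L/s; ΣQ_DR = 72.00 L/s, peak = 23.0 L/s.
Runoff depth d = ΣQ_DR·Δt / A = 72.00 × 3600 / (4.32 ha) = 6.000 mm.
The 1-cm UH is the DRH scaled by (10 mm)/d, so U_p = 23.0 × 10/6.000 = 38.3 L/s.

U_p ≈ 38.3 L/s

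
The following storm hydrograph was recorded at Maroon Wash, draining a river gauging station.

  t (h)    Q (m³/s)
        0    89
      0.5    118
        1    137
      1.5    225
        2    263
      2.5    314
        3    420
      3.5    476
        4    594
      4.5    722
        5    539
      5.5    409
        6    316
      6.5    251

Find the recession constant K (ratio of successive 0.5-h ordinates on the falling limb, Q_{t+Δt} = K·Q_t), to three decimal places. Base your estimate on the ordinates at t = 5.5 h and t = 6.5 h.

Using the recession-limb readings at t = 5.5 h and t = 6.5 h: Q falls from 409 to 251 m³/s over 2 intervals.
K = (Q₂/Q₁)^(1/2) = (251/409)^(1/2) = 0.783.

K ≈ 0.783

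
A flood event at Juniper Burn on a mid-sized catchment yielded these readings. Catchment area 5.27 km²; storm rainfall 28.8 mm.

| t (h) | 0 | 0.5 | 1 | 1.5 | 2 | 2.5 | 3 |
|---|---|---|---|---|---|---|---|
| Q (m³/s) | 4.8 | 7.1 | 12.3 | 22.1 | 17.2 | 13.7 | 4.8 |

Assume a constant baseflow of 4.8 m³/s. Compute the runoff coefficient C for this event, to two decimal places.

C ≈ 0.57

ΣQ_DR = 48.40 m³/s; V = ΣQ_DR·Δt = 87120 m³.
Runoff depth d = V / A = 16.53 mm.
C = d / P = 16.53 / 28.8 = 0.57.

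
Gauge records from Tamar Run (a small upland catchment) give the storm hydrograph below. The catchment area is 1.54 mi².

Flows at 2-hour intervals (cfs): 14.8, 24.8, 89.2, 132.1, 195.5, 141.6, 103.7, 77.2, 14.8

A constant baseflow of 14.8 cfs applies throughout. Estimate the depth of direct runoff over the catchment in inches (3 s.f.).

Direct runoff: 0.0, 10.0, 74.4, 117.3, 180.7, 126.8, 88.9, 62.4, 0.0 cfs; ΣQ_DR = 660.5 cfs.
V = ΣQ_DR · Δt = 660.5 × 7200 s = 4.756 × 10^6 ft³.
Over A = 1.54 mi², depth = V / A = 1.33 in.

d ≈ 1.33 in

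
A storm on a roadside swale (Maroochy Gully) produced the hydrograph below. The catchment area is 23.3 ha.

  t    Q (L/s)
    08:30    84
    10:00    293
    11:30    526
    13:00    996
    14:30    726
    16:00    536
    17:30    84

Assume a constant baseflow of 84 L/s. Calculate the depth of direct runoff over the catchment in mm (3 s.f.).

d ≈ 61.6 mm

Direct runoff: 0.0, 209.0, 442.0, 912.0, 642.0, 452.0, 0.0 L/s; ΣQ_DR = 2657 L/s.
V = ΣQ_DR · Δt = 2657 × 5400 s = 1.435 × 10^7 L.
Over A = 23.3 ha, depth = V / A = 61.6 mm.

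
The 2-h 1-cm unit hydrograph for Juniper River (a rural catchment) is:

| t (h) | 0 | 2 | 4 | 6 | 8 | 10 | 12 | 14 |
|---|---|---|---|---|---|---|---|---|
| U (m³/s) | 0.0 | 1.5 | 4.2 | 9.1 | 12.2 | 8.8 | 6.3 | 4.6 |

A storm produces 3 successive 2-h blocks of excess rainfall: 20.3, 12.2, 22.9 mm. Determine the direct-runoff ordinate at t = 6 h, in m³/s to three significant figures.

Q ≈ 27.0 m³/s

By discrete convolution, Q_j = Σ (P_i / 10 mm) · U_{j−i}.
At t = 6 h (j=3): Q = (20.3/10)·9.1 + (12.2/10)·4.2 + (22.9/10)·1.5 = 27.0 m³/s.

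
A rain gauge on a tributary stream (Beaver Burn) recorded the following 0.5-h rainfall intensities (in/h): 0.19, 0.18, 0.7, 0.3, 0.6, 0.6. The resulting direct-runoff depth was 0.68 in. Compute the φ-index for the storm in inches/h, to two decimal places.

Only the 4 blocks with intensity above φ contribute runoff: 0.7, 0.3, 0.6, 0.6 in/h.
Σ(I−φ)·Δt = d  ⇒  (0.7+0.3+0.6+0.6 − 4φ)·0.5 = 0.68
φ = (2.200 − 0.68/0.5) / 4 = 0.21 in/h.

φ ≈ 0.21 in/h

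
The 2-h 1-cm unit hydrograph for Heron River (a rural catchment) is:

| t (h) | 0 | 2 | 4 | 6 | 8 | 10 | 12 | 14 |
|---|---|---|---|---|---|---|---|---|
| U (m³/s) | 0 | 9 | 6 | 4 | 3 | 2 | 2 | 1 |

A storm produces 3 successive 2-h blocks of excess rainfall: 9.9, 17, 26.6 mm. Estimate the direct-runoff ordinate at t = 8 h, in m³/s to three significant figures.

By discrete convolution, Q_j = Σ (P_i / 10 mm) · U_{j−i}.
At t = 8 h (j=4): Q = (9.9/10)·3 + (17/10)·4 + (26.6/10)·6 = 25.7 m³/s.

Q ≈ 25.7 m³/s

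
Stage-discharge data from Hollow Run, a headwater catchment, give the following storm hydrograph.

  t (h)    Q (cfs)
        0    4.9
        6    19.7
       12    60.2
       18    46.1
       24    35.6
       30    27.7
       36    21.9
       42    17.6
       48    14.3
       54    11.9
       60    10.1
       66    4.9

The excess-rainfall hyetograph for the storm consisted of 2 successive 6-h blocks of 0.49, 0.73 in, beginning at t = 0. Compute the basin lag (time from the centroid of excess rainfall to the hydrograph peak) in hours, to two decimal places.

Centroid of excess rainfall: t_c = Σ P_i·t̄_i / ΣP_i = 6.5902 h (block centres at 3, 9 h).
Hydrograph peak occurs at t = 12 h, so basin lag t_L = 12 − 6.5902 = 5.41 h.

t_L ≈ 5.41 h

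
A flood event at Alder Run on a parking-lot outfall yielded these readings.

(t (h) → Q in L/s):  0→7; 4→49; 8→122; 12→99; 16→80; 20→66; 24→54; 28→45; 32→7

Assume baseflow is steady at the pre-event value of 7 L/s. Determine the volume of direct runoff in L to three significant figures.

Direct-runoff ordinates (Q − Q_b): 0.0, 42.0, 115.0, 92.0, 73.0, 59.0, 47.0, 38.0, 0.0 L/s.
ΣQ_DR = 466.0 L/s.
With Δt = 4 h = 14400 s, V = ΣQ_DR · Δt = 466.0 × 14400 = 6.71 × 10^6 L.

V ≈ 6.71 × 10^6 L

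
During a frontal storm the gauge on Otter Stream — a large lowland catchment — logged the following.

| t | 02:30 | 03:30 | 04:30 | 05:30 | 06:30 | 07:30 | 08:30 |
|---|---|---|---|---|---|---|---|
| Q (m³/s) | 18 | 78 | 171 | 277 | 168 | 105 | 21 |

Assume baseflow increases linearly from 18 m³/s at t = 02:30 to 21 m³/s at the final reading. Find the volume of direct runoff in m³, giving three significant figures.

V ≈ 2.53 × 10^6 m³

Direct-runoff ordinates (Q − Q_b): 0.00, 59.50, 152.00, 257.50, 148.00, 84.50, 0.00 m³/s.
ΣQ_DR = 701.5 m³/s.
With Δt = 1 h = 3600 s, V = ΣQ_DR · Δt = 701.5 × 3600 = 2.53 × 10^6 m³.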